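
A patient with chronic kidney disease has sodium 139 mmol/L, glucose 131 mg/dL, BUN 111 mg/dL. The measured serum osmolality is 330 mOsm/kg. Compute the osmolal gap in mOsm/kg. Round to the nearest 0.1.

5.1 mOsm/kg

Calculated osmolality = 2·Na + glucose/18 + BUN/2.8
= 2·139 + 131/18 + 111/2.8
= 278 + 7.28 + 39.64
= 324.92 mOsm/kg ≈ 324.9 mOsm/kg
Osmolar gap = measured − calculated = 330 − 324.9 = 5.1 mOsm/kg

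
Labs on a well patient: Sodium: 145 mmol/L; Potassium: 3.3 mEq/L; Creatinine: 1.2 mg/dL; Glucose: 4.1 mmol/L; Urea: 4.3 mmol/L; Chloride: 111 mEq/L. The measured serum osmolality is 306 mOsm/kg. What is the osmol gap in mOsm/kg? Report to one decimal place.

Calculated osmolality = 2·Na + glucose + urea
= 2·145 + 4.1 + 4.3
= 290 + 4.10 + 4.30
= 298.4 mOsm/kg ≈ 298.4 mOsm/kg
Osmolar gap = measured − calculated = 306 − 298.4 = 7.6 mOsm/kg

7.6 mOsm/kg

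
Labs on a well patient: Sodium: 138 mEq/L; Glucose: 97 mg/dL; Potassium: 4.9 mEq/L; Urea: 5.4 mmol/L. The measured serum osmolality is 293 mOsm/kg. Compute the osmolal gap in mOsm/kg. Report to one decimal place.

6.2 mOsm/kg

Calculated osmolality = 2·Na + glucose/18 + urea
= 2·138 + 97/18 + 5.4
= 276 + 5.39 + 5.40
= 286.79 mOsm/kg ≈ 286.8 mOsm/kg
Osmolar gap = measured − calculated = 293 − 286.8 = 6.2 mOsm/kg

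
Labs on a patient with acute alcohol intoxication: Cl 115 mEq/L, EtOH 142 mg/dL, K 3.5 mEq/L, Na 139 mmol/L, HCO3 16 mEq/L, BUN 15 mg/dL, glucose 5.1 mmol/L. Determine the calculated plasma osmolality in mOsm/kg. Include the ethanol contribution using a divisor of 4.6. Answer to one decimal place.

319.3 mOsm/kg

Calculated osmolality = 2·Na + glucose + BUN/2.8 + ethanol/4.6
= 2·139 + 5.1 + 15/2.8 + 142/4.6
= 278 + 5.10 + 5.36 + 30.87
= 319.33 mOsm/kg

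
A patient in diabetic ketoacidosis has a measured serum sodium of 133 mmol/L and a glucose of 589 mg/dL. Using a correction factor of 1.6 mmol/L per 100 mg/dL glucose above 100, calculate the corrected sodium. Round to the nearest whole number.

141 mmol/L

Corrected Na = measured Na + 1.6 · (glucose − 100)/100
= 133 + 1.6 · (589 − 100)/100
= 133 + 7.8
= 140.8 mmol/L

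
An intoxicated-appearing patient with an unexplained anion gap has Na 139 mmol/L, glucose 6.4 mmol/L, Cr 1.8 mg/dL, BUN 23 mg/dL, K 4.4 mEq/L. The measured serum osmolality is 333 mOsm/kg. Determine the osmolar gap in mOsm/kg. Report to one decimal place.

40.4 mOsm/kg

Calculated osmolality = 2·Na + glucose + BUN/2.8
= 2·139 + 6.4 + 23/2.8
= 278 + 6.40 + 8.21
= 292.61 mOsm/kg ≈ 292.6 mOsm/kg
Osmolar gap = measured − calculated = 333 − 292.6 = 40.4 mOsm/kg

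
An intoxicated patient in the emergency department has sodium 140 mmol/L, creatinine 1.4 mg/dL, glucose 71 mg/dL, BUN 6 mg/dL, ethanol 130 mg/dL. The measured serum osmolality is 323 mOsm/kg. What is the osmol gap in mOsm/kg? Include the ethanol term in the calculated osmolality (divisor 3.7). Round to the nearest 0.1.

1.8 mOsm/kg

Calculated osmolality = 2·Na + glucose/18 + BUN/2.8 + ethanol/3.7
= 2·140 + 71/18 + 6/2.8 + 130/3.7
= 280 + 3.94 + 2.14 + 35.14
= 321.22 mOsm/kg ≈ 321.2 mOsm/kg
Osmolar gap = measured − calculated = 323 − 321.2 = 1.8 mOsm/kg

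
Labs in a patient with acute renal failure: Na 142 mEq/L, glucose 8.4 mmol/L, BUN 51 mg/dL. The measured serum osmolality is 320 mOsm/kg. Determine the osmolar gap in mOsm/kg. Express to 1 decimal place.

9.4 mOsm/kg

Calculated osmolality = 2·Na + glucose + BUN/2.8
= 2·142 + 8.4 + 51/2.8
= 284 + 8.40 + 18.21
= 310.61 mOsm/kg ≈ 310.6 mOsm/kg
Osmolar gap = measured − calculated = 320 − 310.6 = 9.4 mOsm/kg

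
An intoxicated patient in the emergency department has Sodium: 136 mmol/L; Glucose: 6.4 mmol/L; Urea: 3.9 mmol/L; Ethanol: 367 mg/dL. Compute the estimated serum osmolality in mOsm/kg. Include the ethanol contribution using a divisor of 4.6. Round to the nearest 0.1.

Calculated osmolality = 2·Na + glucose + urea + ethanol/4.6
= 2·136 + 6.4 + 3.9 + 367/4.6
= 272 + 6.40 + 3.90 + 79.78
= 362.08 mOsm/kg

362.1 mOsm/kg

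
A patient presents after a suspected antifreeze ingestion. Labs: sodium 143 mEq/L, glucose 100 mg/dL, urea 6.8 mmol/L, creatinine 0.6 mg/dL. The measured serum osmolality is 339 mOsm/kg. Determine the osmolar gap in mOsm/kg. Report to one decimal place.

40.6 mOsm/kg

Calculated osmolality = 2·Na + glucose/18 + urea
= 2·143 + 100/18 + 6.8
= 286 + 5.56 + 6.80
= 298.36 mOsm/kg ≈ 298.4 mOsm/kg
Osmolar gap = measured − calculated = 339 − 298.4 = 40.6 mOsm/kg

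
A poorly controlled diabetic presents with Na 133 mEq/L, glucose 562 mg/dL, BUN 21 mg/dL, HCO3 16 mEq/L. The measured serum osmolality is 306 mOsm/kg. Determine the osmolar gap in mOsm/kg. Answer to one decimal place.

1.3 mOsm/kg

Calculated osmolality = 2·Na + glucose/18 + BUN/2.8
= 2·133 + 562/18 + 21/2.8
= 266 + 31.22 + 7.50
= 304.72 mOsm/kg ≈ 304.7 mOsm/kg
Osmolar gap = measured − calculated = 306 − 304.7 = 1.3 mOsm/kg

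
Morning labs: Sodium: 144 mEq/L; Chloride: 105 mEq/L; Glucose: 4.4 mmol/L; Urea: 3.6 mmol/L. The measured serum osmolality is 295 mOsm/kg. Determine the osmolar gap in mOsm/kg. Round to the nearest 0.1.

-1.0 mOsm/kg

Calculated osmolality = 2·Na + glucose + urea
= 2·144 + 4.4 + 3.6
= 288 + 4.40 + 3.60
= 296 mOsm/kg ≈ 296.0 mOsm/kg
Osmolar gap = measured − calculated = 295 − 296.0 = -1.0 mOsm/kg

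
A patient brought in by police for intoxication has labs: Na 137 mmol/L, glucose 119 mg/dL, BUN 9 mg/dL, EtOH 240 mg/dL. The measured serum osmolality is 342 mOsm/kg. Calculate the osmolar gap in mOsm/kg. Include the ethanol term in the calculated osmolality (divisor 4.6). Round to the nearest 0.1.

6.0 mOsm/kg

Calculated osmolality = 2·Na + glucose/18 + BUN/2.8 + ethanol/4.6
= 2·137 + 119/18 + 9/2.8 + 240/4.6
= 274 + 6.61 + 3.21 + 52.17
= 335.99 mOsm/kg ≈ 336.0 mOsm/kg
Osmolar gap = measured − calculated = 342 − 336.0 = 6.0 mOsm/kg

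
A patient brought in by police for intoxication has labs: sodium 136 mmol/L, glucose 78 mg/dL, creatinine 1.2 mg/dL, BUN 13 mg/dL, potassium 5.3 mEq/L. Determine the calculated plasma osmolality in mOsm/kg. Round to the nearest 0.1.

281.0 mOsm/kg

Calculated osmolality = 2·Na + glucose/18 + BUN/2.8
= 2·136 + 78/18 + 13/2.8
= 272 + 4.33 + 4.64
= 280.97 mOsm/kg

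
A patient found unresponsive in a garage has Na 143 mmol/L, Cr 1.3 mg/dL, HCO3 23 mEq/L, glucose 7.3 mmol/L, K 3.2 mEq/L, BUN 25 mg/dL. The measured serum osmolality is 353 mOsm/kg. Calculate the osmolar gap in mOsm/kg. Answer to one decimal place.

50.8 mOsm/kg

Calculated osmolality = 2·Na + glucose + BUN/2.8
= 2·143 + 7.3 + 25/2.8
= 286 + 7.30 + 8.93
= 302.23 mOsm/kg ≈ 302.2 mOsm/kg
Osmolar gap = measured − calculated = 353 − 302.2 = 50.8 mOsm/kg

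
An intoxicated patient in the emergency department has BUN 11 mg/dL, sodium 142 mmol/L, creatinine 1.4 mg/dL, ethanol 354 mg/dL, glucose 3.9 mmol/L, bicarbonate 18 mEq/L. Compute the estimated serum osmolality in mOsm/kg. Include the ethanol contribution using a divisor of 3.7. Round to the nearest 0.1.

387.5 mOsm/kg

Calculated osmolality = 2·Na + glucose + BUN/2.8 + ethanol/3.7
= 2·142 + 3.9 + 11/2.8 + 354/3.7
= 284 + 3.90 + 3.93 + 95.68
= 387.51 mOsm/kg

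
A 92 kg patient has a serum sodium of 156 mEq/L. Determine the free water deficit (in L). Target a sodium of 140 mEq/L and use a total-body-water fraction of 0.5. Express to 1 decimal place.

TBW = 0.5 · 92 = 46 L
Free water deficit = TBW · (Na/140 − 1)
= 46 · (156/140 − 1)
= 46 · 0.1143
= 5.26 L

5.3 L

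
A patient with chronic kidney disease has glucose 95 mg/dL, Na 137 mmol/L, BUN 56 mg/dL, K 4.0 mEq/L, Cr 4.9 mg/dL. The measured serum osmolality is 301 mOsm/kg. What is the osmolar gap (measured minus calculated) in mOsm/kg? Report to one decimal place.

1.7 mOsm/kg

Calculated osmolality = 2·Na + glucose/18 + BUN/2.8
= 2·137 + 95/18 + 56/2.8
= 274 + 5.28 + 20
= 299.28 mOsm/kg ≈ 299.3 mOsm/kg
Osmolar gap = measured − calculated = 301 − 299.3 = 1.7 mOsm/kg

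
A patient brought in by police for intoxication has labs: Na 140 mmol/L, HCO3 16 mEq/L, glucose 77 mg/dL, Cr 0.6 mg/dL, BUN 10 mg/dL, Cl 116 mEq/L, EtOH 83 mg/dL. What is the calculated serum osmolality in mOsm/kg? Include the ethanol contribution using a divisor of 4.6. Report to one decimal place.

305.9 mOsm/kg

Calculated osmolality = 2·Na + glucose/18 + BUN/2.8 + ethanol/4.6
= 2·140 + 77/18 + 10/2.8 + 83/4.6
= 280 + 4.28 + 3.57 + 18.04
= 305.89 mOsm/kg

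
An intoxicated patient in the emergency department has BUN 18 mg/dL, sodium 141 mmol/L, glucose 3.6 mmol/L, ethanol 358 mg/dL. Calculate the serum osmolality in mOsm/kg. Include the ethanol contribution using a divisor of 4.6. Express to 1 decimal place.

369.9 mOsm/kg

Calculated osmolality = 2·Na + glucose + BUN/2.8 + ethanol/4.6
= 2·141 + 3.6 + 18/2.8 + 358/4.6
= 282 + 3.60 + 6.43 + 77.83
= 369.86 mOsm/kg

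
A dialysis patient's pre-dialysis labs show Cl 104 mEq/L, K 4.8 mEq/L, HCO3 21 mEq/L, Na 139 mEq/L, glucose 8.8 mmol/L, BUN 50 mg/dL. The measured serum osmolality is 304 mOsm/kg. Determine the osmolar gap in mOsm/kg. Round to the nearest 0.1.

-0.7 mOsm/kg

Calculated osmolality = 2·Na + glucose + BUN/2.8
= 2·139 + 8.8 + 50/2.8
= 278 + 8.80 + 17.86
= 304.66 mOsm/kg ≈ 304.7 mOsm/kg
Osmolar gap = measured − calculated = 304 − 304.7 = -0.7 mOsm/kg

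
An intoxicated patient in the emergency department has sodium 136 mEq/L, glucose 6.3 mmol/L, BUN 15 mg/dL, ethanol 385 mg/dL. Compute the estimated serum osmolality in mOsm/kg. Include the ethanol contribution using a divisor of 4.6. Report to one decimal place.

Calculated osmolality = 2·Na + glucose + BUN/2.8 + ethanol/4.6
= 2·136 + 6.3 + 15/2.8 + 385/4.6
= 272 + 6.30 + 5.36 + 83.70
= 367.36 mOsm/kg

367.4 mOsm/kg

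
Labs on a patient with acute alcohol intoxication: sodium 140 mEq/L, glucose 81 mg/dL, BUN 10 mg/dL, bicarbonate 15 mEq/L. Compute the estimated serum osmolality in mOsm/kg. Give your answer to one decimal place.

288.1 mOsm/kg

Calculated osmolality = 2·Na + glucose/18 + BUN/2.8
= 2·140 + 81/18 + 10/2.8
= 280 + 4.50 + 3.57
= 288.07 mOsm/kg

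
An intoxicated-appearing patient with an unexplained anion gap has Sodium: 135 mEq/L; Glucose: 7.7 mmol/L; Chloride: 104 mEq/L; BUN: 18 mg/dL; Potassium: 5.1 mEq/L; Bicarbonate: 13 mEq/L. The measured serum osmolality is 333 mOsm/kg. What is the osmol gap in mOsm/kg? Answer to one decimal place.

Calculated osmolality = 2·Na + glucose + BUN/2.8
= 2·135 + 7.7 + 18/2.8
= 270 + 7.70 + 6.43
= 284.13 mOsm/kg ≈ 284.1 mOsm/kg
Osmolar gap = measured − calculated = 333 − 284.1 = 48.9 mOsm/kg

48.9 mOsm/kg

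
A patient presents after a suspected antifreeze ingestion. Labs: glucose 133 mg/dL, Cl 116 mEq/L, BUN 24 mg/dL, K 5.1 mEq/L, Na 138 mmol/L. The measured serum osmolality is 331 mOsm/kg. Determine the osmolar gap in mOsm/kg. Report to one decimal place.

39.0 mOsm/kg

Calculated osmolality = 2·Na + glucose/18 + BUN/2.8
= 2·138 + 133/18 + 24/2.8
= 276 + 7.39 + 8.57
= 291.96 mOsm/kg ≈ 292.0 mOsm/kg
Osmolar gap = measured − calculated = 331 − 292.0 = 39.0 mOsm/kg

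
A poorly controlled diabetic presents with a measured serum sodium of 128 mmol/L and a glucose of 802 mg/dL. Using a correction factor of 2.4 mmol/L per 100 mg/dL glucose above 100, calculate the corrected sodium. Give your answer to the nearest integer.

Corrected Na = measured Na + 2.4 · (glucose − 100)/100
= 128 + 2.4 · (802 − 100)/100
= 128 + 16.8
= 144.8 mmol/L

145 mmol/L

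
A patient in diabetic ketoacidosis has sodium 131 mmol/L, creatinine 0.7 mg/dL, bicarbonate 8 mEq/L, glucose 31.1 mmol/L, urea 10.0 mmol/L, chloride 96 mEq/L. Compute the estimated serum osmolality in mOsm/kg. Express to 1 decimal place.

Calculated osmolality = 2·Na + glucose + urea
= 2·131 + 31.1 + 10
= 262 + 31.10 + 10
= 303.1 mOsm/kg

303.1 mOsm/kg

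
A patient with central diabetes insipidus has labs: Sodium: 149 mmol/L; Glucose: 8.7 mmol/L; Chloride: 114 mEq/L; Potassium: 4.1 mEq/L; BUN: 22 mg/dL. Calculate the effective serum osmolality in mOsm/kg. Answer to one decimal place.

306.7 mOsm/kg

Effective osmolality excludes urea (freely permeant across cell membranes):
2·Na + glucose
= 2·149 + 8.7
= 298 + 8.7
= 306.7 mOsm/kg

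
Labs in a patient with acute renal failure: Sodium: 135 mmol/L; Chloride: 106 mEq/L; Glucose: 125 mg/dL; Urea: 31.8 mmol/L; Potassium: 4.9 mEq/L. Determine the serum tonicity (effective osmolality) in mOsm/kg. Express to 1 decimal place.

276.9 mOsm/kg

Effective osmolality excludes urea (freely permeant across cell membranes):
2·Na + glucose/18
= 2·135 + 125/18
= 270 + 6.94
= 276.94 mOsm/kg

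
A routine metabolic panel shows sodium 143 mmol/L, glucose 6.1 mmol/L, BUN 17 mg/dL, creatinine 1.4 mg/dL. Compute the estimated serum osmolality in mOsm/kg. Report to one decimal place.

Calculated osmolality = 2·Na + glucose + BUN/2.8
= 2·143 + 6.1 + 17/2.8
= 286 + 6.10 + 6.07
= 298.17 mOsm/kg

298.2 mOsm/kg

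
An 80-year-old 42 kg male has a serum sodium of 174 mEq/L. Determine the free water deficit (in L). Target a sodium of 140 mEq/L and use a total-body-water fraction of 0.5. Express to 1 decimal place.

TBW = 0.5 · 42 = 21 L
Free water deficit = TBW · (Na/140 − 1)
= 21 · (174/140 − 1)
= 21 · 0.2429
= 5.1 L

5.1 L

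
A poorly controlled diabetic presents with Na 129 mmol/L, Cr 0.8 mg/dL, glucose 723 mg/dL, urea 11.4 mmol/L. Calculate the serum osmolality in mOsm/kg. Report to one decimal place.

Calculated osmolality = 2·Na + glucose/18 + urea
= 2·129 + 723/18 + 11.4
= 258 + 40.17 + 11.40
= 309.57 mOsm/kg

309.6 mOsm/kg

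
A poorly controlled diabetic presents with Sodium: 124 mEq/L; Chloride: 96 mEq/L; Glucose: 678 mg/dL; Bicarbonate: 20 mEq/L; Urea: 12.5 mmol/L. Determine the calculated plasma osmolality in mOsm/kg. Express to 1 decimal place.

Calculated osmolality = 2·Na + glucose/18 + urea
= 2·124 + 678/18 + 12.5
= 248 + 37.67 + 12.50
= 298.17 mOsm/kg

298.2 mOsm/kg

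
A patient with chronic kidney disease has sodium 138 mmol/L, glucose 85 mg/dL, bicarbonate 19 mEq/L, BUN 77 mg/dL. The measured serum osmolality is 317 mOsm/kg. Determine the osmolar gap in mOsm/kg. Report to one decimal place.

Calculated osmolality = 2·Na + glucose/18 + BUN/2.8
= 2·138 + 85/18 + 77/2.8
= 276 + 4.72 + 27.50
= 308.22 mOsm/kg ≈ 308.2 mOsm/kg
Osmolar gap = measured − calculated = 317 − 308.2 = 8.8 mOsm/kg

8.8 mOsm/kg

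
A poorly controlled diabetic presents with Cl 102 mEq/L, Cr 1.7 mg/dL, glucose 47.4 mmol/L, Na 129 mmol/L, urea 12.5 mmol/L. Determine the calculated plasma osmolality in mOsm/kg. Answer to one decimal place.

317.9 mOsm/kg

Calculated osmolality = 2·Na + glucose + urea
= 2·129 + 47.4 + 12.5
= 258 + 47.40 + 12.50
= 317.9 mOsm/kg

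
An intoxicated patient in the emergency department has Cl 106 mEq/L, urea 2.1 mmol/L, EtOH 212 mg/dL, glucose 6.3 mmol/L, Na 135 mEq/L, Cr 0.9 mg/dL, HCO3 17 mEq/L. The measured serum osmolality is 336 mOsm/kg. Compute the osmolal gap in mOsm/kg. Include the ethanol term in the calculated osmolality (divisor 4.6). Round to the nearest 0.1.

Calculated osmolality = 2·Na + glucose + urea + ethanol/4.6
= 2·135 + 6.3 + 2.1 + 212/4.6
= 270 + 6.30 + 2.10 + 46.09
= 324.49 mOsm/kg ≈ 324.5 mOsm/kg
Osmolar gap = measured − calculated = 336 − 324.5 = 11.5 mOsm/kg

11.5 mOsm/kg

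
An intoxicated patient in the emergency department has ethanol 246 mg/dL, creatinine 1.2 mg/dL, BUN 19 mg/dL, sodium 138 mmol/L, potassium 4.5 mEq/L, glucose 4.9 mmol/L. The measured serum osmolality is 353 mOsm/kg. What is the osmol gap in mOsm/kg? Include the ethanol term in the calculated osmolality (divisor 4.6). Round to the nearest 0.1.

11.8 mOsm/kg

Calculated osmolality = 2·Na + glucose + BUN/2.8 + ethanol/4.6
= 2·138 + 4.9 + 19/2.8 + 246/4.6
= 276 + 4.90 + 6.79 + 53.48
= 341.17 mOsm/kg ≈ 341.2 mOsm/kg
Osmolar gap = measured − calculated = 353 − 341.2 = 11.8 mOsm/kg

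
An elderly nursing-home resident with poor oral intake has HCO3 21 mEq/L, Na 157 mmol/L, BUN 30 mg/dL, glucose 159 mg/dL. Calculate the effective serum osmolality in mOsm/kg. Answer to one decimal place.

322.8 mOsm/kg

Effective osmolality excludes urea (freely permeant across cell membranes):
2·Na + glucose/18
= 2·157 + 159/18
= 314 + 8.83
= 322.83 mOsm/kg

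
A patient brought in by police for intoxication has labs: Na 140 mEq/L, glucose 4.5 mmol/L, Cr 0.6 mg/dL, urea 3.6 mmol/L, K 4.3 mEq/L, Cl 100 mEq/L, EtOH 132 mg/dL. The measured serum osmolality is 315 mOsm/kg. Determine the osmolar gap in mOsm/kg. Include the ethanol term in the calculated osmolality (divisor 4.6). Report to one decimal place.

Calculated osmolality = 2·Na + glucose + urea + ethanol/4.6
= 2·140 + 4.5 + 3.6 + 132/4.6
= 280 + 4.50 + 3.60 + 28.70
= 316.8 mOsm/kg ≈ 316.8 mOsm/kg
Osmolar gap = measured − calculated = 315 − 316.8 = -1.8 mOsm/kg

-1.8 mOsm/kg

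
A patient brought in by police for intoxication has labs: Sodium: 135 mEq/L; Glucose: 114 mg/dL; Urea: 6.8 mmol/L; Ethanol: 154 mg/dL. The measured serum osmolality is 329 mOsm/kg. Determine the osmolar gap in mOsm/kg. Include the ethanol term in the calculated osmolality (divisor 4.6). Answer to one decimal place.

12.4 mOsm/kg

Calculated osmolality = 2·Na + glucose/18 + urea + ethanol/4.6
= 2·135 + 114/18 + 6.8 + 154/4.6
= 270 + 6.33 + 6.80 + 33.48
= 316.61 mOsm/kg ≈ 316.6 mOsm/kg
Osmolar gap = measured − calculated = 329 − 316.6 = 12.4 mOsm/kg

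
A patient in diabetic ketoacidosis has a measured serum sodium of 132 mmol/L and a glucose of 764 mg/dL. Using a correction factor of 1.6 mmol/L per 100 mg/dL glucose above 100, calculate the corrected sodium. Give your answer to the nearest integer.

143 mmol/L

Corrected Na = measured Na + 1.6 · (glucose − 100)/100
= 132 + 1.6 · (764 − 100)/100
= 132 + 10.6
= 142.6 mmol/L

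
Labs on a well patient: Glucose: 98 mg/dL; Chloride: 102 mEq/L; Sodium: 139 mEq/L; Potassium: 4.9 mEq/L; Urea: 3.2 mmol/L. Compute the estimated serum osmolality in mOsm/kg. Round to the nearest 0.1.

286.6 mOsm/kg

Calculated osmolality = 2·Na + glucose/18 + urea
= 2·139 + 98/18 + 3.2
= 278 + 5.44 + 3.20
= 286.64 mOsm/kg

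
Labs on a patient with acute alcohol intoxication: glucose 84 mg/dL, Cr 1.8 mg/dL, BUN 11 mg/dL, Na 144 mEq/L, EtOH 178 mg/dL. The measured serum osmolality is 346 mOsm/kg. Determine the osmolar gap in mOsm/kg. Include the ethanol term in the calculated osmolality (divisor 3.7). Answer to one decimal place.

1.3 mOsm/kg

Calculated osmolality = 2·Na + glucose/18 + BUN/2.8 + ethanol/3.7
= 2·144 + 84/18 + 11/2.8 + 178/3.7
= 288 + 4.67 + 3.93 + 48.11
= 344.71 mOsm/kg ≈ 344.7 mOsm/kg
Osmolar gap = measured − calculated = 346 − 344.7 = 1.3 mOsm/kg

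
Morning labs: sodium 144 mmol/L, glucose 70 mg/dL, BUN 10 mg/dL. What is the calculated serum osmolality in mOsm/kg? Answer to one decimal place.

Calculated osmolality = 2·Na + glucose/18 + BUN/2.8
= 2·144 + 70/18 + 10/2.8
= 288 + 3.89 + 3.57
= 295.46 mOsm/kg

295.5 mOsm/kg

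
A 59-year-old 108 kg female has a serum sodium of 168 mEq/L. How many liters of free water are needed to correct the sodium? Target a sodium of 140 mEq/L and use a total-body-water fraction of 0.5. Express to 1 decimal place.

TBW = 0.5 · 108 = 54 L
Free water deficit = TBW · (Na/140 − 1)
= 54 · (168/140 − 1)
= 54 · 0.2
= 10.8 L

10.8 L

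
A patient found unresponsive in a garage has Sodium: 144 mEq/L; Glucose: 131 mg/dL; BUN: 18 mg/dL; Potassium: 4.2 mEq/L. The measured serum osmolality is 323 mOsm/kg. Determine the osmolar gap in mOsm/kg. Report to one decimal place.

Calculated osmolality = 2·Na + glucose/18 + BUN/2.8
= 2·144 + 131/18 + 18/2.8
= 288 + 7.28 + 6.43
= 301.71 mOsm/kg ≈ 301.7 mOsm/kg
Osmolar gap = measured − calculated = 323 − 301.7 = 21.3 mOsm/kg

21.3 mOsm/kg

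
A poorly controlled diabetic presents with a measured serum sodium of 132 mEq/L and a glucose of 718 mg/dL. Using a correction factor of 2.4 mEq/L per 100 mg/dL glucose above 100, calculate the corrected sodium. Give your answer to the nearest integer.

Corrected Na = measured Na + 2.4 · (glucose − 100)/100
= 132 + 2.4 · (718 − 100)/100
= 132 + 14.8
= 146.8 mEq/L

147 mEq/L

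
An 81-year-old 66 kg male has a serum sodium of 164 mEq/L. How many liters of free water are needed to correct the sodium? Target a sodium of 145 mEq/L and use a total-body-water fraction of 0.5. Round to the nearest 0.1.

TBW = 0.5 · 66 = 33 L
Free water deficit = TBW · (Na/145 − 1)
= 33 · (164/145 − 1)
= 33 · 0.131
= 4.32 L

4.3 L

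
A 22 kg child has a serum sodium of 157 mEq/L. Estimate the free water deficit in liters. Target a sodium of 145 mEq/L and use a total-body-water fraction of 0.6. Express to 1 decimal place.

TBW = 0.6 · 22 = 13.2 L
Free water deficit = TBW · (Na/145 − 1)
= 13.2 · (157/145 − 1)
= 13.2 · 0.0828
= 1.09 L

1.1 L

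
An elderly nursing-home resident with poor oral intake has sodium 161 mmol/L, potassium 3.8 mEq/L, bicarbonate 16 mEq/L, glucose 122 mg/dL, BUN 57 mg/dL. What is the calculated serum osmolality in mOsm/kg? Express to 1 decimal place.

Calculated osmolality = 2·Na + glucose/18 + BUN/2.8
= 2·161 + 122/18 + 57/2.8
= 322 + 6.78 + 20.36
= 349.14 mOsm/kg

349.1 mOsm/kg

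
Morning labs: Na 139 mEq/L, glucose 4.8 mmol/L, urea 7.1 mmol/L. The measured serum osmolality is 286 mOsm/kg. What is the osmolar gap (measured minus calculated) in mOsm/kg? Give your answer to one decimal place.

-3.9 mOsm/kg

Calculated osmolality = 2·Na + glucose + urea
= 2·139 + 4.8 + 7.1
= 278 + 4.80 + 7.10
= 289.9 mOsm/kg ≈ 289.9 mOsm/kg
Osmolar gap = measured − calculated = 286 − 289.9 = -3.9 mOsm/kg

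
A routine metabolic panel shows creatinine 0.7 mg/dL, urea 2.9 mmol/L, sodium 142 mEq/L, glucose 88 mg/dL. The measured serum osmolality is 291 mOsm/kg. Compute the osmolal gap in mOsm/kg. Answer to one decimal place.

-0.8 mOsm/kg

Calculated osmolality = 2·Na + glucose/18 + urea
= 2·142 + 88/18 + 2.9
= 284 + 4.89 + 2.90
= 291.79 mOsm/kg ≈ 291.8 mOsm/kg
Osmolar gap = measured − calculated = 291 − 291.8 = -0.8 mOsm/kg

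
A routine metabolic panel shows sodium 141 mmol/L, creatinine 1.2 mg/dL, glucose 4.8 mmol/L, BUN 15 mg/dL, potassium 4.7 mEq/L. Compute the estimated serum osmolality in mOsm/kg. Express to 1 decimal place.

Calculated osmolality = 2·Na + glucose + BUN/2.8
= 2·141 + 4.8 + 15/2.8
= 282 + 4.80 + 5.36
= 292.16 mOsm/kg

292.2 mOsm/kg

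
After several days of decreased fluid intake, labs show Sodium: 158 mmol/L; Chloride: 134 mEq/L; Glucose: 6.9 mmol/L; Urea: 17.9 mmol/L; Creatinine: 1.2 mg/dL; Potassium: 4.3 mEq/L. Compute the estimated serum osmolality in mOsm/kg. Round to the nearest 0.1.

Calculated osmolality = 2·Na + glucose + urea
= 2·158 + 6.9 + 17.9
= 316 + 6.90 + 17.90
= 340.8 mOsm/kg

340.8 mOsm/kg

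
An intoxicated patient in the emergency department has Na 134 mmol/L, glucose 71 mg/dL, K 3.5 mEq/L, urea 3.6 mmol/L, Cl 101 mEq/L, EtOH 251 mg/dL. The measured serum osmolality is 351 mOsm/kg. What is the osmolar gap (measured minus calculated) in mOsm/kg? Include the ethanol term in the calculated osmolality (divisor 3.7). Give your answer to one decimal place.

7.6 mOsm/kg

Calculated osmolality = 2·Na + glucose/18 + urea + ethanol/3.7
= 2·134 + 71/18 + 3.6 + 251/3.7
= 268 + 3.94 + 3.60 + 67.84
= 343.38 mOsm/kg ≈ 343.4 mOsm/kg
Osmolar gap = measured − calculated = 351 − 343.4 = 7.6 mOsm/kg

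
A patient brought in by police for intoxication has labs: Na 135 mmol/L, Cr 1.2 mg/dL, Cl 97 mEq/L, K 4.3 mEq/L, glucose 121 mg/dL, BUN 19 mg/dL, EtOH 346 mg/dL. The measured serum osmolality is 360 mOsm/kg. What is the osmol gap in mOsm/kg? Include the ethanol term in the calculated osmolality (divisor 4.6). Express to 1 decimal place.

1.3 mOsm/kg

Calculated osmolality = 2·Na + glucose/18 + BUN/2.8 + ethanol/4.6
= 2·135 + 121/18 + 19/2.8 + 346/4.6
= 270 + 6.72 + 6.79 + 75.22
= 358.73 mOsm/kg ≈ 358.7 mOsm/kg
Osmolar gap = measured − calculated = 360 − 358.7 = 1.3 mOsm/kg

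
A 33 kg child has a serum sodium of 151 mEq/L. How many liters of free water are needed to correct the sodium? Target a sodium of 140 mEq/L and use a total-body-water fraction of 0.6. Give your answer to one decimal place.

1.6 L

TBW = 0.6 · 33 = 19.8 L
Free water deficit = TBW · (Na/140 − 1)
= 19.8 · (151/140 − 1)
= 19.8 · 0.0786
= 1.56 L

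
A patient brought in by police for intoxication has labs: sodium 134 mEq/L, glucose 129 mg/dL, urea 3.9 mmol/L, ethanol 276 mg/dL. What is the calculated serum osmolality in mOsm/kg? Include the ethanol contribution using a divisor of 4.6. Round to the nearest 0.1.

339.1 mOsm/kg

Calculated osmolality = 2·Na + glucose/18 + urea + ethanol/4.6
= 2·134 + 129/18 + 3.9 + 276/4.6
= 268 + 7.17 + 3.90 + 60
= 339.07 mOsm/kg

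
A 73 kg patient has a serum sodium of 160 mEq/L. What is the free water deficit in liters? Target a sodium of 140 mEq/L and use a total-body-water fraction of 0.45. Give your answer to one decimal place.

TBW = 0.45 · 73 = 32.85 L
Free water deficit = TBW · (Na/140 − 1)
= 32.85 · (160/140 − 1)
= 32.85 · 0.1429
= 4.69 L

4.7 L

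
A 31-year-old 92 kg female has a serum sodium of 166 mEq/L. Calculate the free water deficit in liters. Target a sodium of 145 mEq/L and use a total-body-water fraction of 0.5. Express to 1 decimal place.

TBW = 0.5 · 92 = 46 L
Free water deficit = TBW · (Na/145 − 1)
= 46 · (166/145 − 1)
= 46 · 0.1448
= 6.66 L

6.7 L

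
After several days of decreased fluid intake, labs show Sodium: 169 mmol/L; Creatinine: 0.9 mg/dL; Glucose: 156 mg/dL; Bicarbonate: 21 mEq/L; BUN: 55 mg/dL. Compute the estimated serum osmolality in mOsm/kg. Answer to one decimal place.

366.3 mOsm/kg

Calculated osmolality = 2·Na + glucose/18 + BUN/2.8
= 2·169 + 156/18 + 55/2.8
= 338 + 8.67 + 19.64
= 366.31 mOsm/kg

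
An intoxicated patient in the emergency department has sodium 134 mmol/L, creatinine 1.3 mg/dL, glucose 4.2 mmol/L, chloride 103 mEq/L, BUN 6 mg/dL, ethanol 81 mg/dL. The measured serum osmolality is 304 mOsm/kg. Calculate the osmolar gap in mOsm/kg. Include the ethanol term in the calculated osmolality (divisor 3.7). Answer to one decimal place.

Calculated osmolality = 2·Na + glucose + BUN/2.8 + ethanol/3.7
= 2·134 + 4.2 + 6/2.8 + 81/3.7
= 268 + 4.20 + 2.14 + 21.89
= 296.23 mOsm/kg ≈ 296.2 mOsm/kg
Osmolar gap = measured − calculated = 304 − 296.2 = 7.8 mOsm/kg

7.8 mOsm/kg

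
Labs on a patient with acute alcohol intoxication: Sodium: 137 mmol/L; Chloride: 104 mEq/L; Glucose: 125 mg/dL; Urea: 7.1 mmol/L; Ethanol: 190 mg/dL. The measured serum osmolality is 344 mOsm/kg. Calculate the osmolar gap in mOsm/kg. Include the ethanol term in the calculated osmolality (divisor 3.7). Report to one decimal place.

Calculated osmolality = 2·Na + glucose/18 + urea + ethanol/3.7
= 2·137 + 125/18 + 7.1 + 190/3.7
= 274 + 6.94 + 7.10 + 51.35
= 339.39 mOsm/kg ≈ 339.4 mOsm/kg
Osmolar gap = measured − calculated = 344 − 339.4 = 4.6 mOsm/kg

4.6 mOsm/kg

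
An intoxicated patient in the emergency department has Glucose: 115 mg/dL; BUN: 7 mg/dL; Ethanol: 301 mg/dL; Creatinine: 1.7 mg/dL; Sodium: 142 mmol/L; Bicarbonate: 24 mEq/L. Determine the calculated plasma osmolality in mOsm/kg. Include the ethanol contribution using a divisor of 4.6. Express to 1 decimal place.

Calculated osmolality = 2·Na + glucose/18 + BUN/2.8 + ethanol/4.6
= 2·142 + 115/18 + 7/2.8 + 301/4.6
= 284 + 6.39 + 2.50 + 65.43
= 358.32 mOsm/kg

358.3 mOsm/kg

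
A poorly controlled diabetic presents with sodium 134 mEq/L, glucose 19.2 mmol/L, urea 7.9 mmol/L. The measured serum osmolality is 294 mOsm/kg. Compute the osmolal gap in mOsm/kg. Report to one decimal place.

Calculated osmolality = 2·Na + glucose + urea
= 2·134 + 19.2 + 7.9
= 268 + 19.20 + 7.90
= 295.1 mOsm/kg ≈ 295.1 mOsm/kg
Osmolar gap = measured − calculated = 294 − 295.1 = -1.1 mOsm/kg

-1.1 mOsm/kg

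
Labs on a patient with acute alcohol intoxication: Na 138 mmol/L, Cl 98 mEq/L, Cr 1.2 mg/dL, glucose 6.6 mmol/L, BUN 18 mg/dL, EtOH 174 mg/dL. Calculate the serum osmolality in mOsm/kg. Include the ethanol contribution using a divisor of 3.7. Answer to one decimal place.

Calculated osmolality = 2·Na + glucose + BUN/2.8 + ethanol/3.7
= 2·138 + 6.6 + 18/2.8 + 174/3.7
= 276 + 6.60 + 6.43 + 47.03
= 336.06 mOsm/kg

336.1 mOsm/kg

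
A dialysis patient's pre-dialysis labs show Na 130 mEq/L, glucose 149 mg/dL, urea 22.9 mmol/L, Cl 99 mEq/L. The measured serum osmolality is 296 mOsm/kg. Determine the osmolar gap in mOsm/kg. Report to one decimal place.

Calculated osmolality = 2·Na + glucose/18 + urea
= 2·130 + 149/18 + 22.9
= 260 + 8.28 + 22.90
= 291.18 mOsm/kg ≈ 291.2 mOsm/kg
Osmolar gap = measured − calculated = 296 − 291.2 = 4.8 mOsm/kg

4.8 mOsm/kg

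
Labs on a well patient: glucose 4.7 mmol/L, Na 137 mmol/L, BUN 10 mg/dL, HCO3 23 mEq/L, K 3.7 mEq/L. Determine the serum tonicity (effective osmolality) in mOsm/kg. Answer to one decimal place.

Effective osmolality excludes urea (freely permeant across cell membranes):
2·Na + glucose
= 2·137 + 4.7
= 274 + 4.7
= 278.7 mOsm/kg

278.7 mOsm/kg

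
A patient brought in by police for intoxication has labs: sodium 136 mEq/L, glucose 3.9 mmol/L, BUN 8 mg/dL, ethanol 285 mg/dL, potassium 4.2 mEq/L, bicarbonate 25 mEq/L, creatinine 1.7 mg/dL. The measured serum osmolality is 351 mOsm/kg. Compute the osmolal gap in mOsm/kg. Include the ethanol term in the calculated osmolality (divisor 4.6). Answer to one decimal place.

10.3 mOsm/kg

Calculated osmolality = 2·Na + glucose + BUN/2.8 + ethanol/4.6
= 2·136 + 3.9 + 8/2.8 + 285/4.6
= 272 + 3.90 + 2.86 + 61.96
= 340.72 mOsm/kg ≈ 340.7 mOsm/kg
Osmolar gap = measured − calculated = 351 − 340.7 = 10.3 mOsm/kg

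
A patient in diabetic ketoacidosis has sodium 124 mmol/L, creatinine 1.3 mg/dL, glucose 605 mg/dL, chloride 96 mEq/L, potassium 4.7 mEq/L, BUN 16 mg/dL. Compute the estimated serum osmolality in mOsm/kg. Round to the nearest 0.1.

Calculated osmolality = 2·Na + glucose/18 + BUN/2.8
= 2·124 + 605/18 + 16/2.8
= 248 + 33.61 + 5.71
= 287.32 mOsm/kg

287.3 mOsm/kg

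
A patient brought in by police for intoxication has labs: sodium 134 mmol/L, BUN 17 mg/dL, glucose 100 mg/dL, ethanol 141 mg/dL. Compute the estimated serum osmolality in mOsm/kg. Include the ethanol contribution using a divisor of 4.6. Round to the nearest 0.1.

Calculated osmolality = 2·Na + glucose/18 + BUN/2.8 + ethanol/4.6
= 2·134 + 100/18 + 17/2.8 + 141/4.6
= 268 + 5.56 + 6.07 + 30.65
= 310.28 mOsm/kg

310.3 mOsm/kg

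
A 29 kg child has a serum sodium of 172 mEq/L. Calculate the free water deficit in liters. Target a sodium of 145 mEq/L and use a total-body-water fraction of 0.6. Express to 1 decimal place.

3.2 L

TBW = 0.6 · 29 = 17.4 L
Free water deficit = TBW · (Na/145 − 1)
= 17.4 · (172/145 − 1)
= 17.4 · 0.1862
= 3.24 L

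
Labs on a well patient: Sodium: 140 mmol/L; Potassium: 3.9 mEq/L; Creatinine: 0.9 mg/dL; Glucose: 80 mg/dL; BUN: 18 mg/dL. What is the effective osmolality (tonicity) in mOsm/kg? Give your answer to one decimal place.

Effective osmolality excludes urea (freely permeant across cell membranes):
2·Na + glucose/18
= 2·140 + 80/18
= 280 + 4.44
= 284.44 mOsm/kg

284.4 mOsm/kg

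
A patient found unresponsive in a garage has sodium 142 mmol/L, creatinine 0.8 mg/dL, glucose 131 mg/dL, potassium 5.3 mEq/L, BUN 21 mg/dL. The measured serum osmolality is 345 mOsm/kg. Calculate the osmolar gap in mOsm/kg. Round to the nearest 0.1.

46.2 mOsm/kg

Calculated osmolality = 2·Na + glucose/18 + BUN/2.8
= 2·142 + 131/18 + 21/2.8
= 284 + 7.28 + 7.50
= 298.78 mOsm/kg ≈ 298.8 mOsm/kg
Osmolar gap = measured − calculated = 345 − 298.8 = 46.2 mOsm/kg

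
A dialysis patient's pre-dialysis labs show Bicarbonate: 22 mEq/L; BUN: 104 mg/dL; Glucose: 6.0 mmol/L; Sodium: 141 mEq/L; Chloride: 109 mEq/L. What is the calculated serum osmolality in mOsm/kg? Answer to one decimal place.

325.1 mOsm/kg

Calculated osmolality = 2·Na + glucose + BUN/2.8
= 2·141 + 6 + 104/2.8
= 282 + 6 + 37.14
= 325.14 mOsm/kg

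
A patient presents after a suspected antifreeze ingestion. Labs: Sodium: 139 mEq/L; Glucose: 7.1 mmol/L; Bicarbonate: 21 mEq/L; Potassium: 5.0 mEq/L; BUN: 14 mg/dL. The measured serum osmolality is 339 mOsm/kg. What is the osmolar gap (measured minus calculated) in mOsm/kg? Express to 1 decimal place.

Calculated osmolality = 2·Na + glucose + BUN/2.8
= 2·139 + 7.1 + 14/2.8
= 278 + 7.10 + 5
= 290.1 mOsm/kg ≈ 290.1 mOsm/kg
Osmolar gap = measured − calculated = 339 − 290.1 = 48.9 mOsm/kg

48.9 mOsm/kg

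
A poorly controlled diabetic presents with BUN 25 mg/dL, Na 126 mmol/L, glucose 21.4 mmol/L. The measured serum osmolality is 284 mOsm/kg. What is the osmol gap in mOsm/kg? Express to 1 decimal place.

1.7 mOsm/kg

Calculated osmolality = 2·Na + glucose + BUN/2.8
= 2·126 + 21.4 + 25/2.8
= 252 + 21.40 + 8.93
= 282.33 mOsm/kg ≈ 282.3 mOsm/kg
Osmolar gap = measured − calculated = 284 − 282.3 = 1.7 mOsm/kg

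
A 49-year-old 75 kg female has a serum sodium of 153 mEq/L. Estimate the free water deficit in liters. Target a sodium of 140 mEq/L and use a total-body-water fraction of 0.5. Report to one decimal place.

TBW = 0.5 · 75 = 37.5 L
Free water deficit = TBW · (Na/140 − 1)
= 37.5 · (153/140 − 1)
= 37.5 · 0.0929
= 3.48 L

3.5 L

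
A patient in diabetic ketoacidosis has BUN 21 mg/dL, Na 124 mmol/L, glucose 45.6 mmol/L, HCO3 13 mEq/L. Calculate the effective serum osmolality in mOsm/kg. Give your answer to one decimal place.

Effective osmolality excludes urea (freely permeant across cell membranes):
2·Na + glucose
= 2·124 + 45.6
= 248 + 45.6
= 293.6 mOsm/kg

293.6 mOsm/kg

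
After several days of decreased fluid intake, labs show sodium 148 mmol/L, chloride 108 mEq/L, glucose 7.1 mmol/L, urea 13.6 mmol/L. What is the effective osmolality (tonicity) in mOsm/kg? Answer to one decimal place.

Effective osmolality excludes urea (freely permeant across cell membranes):
2·Na + glucose
= 2·148 + 7.1
= 296 + 7.1
= 303.1 mOsm/kg

303.1 mOsm/kg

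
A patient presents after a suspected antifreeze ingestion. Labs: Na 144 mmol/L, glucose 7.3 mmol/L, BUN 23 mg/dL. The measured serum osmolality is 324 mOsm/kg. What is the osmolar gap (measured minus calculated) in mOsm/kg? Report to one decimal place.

20.5 mOsm/kg

Calculated osmolality = 2·Na + glucose + BUN/2.8
= 2·144 + 7.3 + 23/2.8
= 288 + 7.30 + 8.21
= 303.51 mOsm/kg ≈ 303.5 mOsm/kg
Osmolar gap = measured − calculated = 324 − 303.5 = 20.5 mOsm/kg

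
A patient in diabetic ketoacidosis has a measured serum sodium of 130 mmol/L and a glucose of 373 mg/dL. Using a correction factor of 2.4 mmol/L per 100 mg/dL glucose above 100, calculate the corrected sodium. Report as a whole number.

137 mmol/L

Corrected Na = measured Na + 2.4 · (glucose − 100)/100
= 130 + 2.4 · (373 − 100)/100
= 130 + 6.6
= 136.6 mmol/L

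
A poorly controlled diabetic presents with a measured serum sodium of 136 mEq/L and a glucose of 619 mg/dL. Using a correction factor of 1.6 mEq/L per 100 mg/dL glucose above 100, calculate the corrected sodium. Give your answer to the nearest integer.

144 mEq/L

Corrected Na = measured Na + 1.6 · (glucose − 100)/100
= 136 + 1.6 · (619 − 100)/100
= 136 + 8.3
= 144.3 mEq/L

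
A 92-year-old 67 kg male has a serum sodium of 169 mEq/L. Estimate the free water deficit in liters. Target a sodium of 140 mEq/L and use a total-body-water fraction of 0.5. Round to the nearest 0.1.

TBW = 0.5 · 67 = 33.5 L
Free water deficit = TBW · (Na/140 − 1)
= 33.5 · (169/140 − 1)
= 33.5 · 0.2071
= 6.94 L

6.9 L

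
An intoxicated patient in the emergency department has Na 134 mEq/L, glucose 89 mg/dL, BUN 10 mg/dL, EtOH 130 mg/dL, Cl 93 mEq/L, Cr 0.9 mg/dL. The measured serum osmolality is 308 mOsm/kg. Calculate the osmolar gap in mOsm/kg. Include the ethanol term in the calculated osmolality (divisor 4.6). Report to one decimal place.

Calculated osmolality = 2·Na + glucose/18 + BUN/2.8 + ethanol/4.6
= 2·134 + 89/18 + 10/2.8 + 130/4.6
= 268 + 4.94 + 3.57 + 28.26
= 304.77 mOsm/kg ≈ 304.8 mOsm/kg
Osmolar gap = measured − calculated = 308 − 304.8 = 3.2 mOsm/kg

3.2 mOsm/kg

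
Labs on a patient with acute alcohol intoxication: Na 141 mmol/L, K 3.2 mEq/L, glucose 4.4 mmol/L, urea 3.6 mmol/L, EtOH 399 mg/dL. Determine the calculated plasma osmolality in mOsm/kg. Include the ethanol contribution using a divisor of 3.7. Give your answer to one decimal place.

397.8 mOsm/kg

Calculated osmolality = 2·Na + glucose + urea + ethanol/3.7
= 2·141 + 4.4 + 3.6 + 399/3.7
= 282 + 4.40 + 3.60 + 107.84
= 397.84 mOsm/kg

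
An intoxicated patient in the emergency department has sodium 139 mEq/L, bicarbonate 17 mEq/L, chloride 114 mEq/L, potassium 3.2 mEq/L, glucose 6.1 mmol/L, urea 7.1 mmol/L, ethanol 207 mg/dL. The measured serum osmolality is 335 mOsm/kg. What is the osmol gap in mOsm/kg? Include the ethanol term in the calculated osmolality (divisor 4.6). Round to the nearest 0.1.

-1.2 mOsm/kg

Calculated osmolality = 2·Na + glucose + urea + ethanol/4.6
= 2·139 + 6.1 + 7.1 + 207/4.6
= 278 + 6.10 + 7.10 + 45
= 336.2 mOsm/kg ≈ 336.2 mOsm/kg
Osmolar gap = measured − calculated = 335 − 336.2 = -1.2 mOsm/kg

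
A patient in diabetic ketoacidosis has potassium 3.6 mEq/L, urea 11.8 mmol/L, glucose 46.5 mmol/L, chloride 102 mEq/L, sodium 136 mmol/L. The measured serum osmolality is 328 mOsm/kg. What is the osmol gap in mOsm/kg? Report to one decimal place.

-2.3 mOsm/kg

Calculated osmolality = 2·Na + glucose + urea
= 2·136 + 46.5 + 11.8
= 272 + 46.50 + 11.80
= 330.3 mOsm/kg ≈ 330.3 mOsm/kg
Osmolar gap = measured − calculated = 328 − 330.3 = -2.3 mOsm/kg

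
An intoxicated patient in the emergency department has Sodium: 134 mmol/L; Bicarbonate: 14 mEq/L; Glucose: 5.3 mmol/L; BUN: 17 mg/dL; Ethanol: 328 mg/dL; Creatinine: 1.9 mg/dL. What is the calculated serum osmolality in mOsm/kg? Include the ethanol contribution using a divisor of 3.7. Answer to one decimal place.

Calculated osmolality = 2·Na + glucose + BUN/2.8 + ethanol/3.7
= 2·134 + 5.3 + 17/2.8 + 328/3.7
= 268 + 5.30 + 6.07 + 88.65
= 368.02 mOsm/kg

368.0 mOsm/kg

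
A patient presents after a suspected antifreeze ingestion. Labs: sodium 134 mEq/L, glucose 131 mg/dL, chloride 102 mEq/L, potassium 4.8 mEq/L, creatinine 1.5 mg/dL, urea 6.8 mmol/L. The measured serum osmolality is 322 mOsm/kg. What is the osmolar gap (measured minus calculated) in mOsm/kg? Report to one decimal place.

39.9 mOsm/kg

Calculated osmolality = 2·Na + glucose/18 + urea
= 2·134 + 131/18 + 6.8
= 268 + 7.28 + 6.80
= 282.08 mOsm/kg ≈ 282.1 mOsm/kg
Osmolar gap = measured − calculated = 322 − 282.1 = 39.9 mOsm/kg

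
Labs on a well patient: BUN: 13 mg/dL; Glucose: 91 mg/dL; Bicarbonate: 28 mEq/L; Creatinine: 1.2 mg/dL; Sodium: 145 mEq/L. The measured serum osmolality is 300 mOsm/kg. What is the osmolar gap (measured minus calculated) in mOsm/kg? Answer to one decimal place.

0.3 mOsm/kg

Calculated osmolality = 2·Na + glucose/18 + BUN/2.8
= 2·145 + 91/18 + 13/2.8
= 290 + 5.06 + 4.64
= 299.7 mOsm/kg ≈ 299.7 mOsm/kg
Osmolar gap = measured − calculated = 300 − 299.7 = 0.3 mOsm/kg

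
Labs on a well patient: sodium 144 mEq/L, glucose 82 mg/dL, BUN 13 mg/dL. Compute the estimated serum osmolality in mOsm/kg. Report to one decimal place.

297.2 mOsm/kg

Calculated osmolality = 2·Na + glucose/18 + BUN/2.8
= 2·144 + 82/18 + 13/2.8
= 288 + 4.56 + 4.64
= 297.2 mOsm/kg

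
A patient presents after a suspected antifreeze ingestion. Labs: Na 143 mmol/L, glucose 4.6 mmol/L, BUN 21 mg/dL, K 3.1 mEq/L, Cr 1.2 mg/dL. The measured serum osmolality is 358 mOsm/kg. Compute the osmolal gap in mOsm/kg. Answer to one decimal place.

59.9 mOsm/kg

Calculated osmolality = 2·Na + glucose + BUN/2.8
= 2·143 + 4.6 + 21/2.8
= 286 + 4.60 + 7.50
= 298.1 mOsm/kg ≈ 298.1 mOsm/kg
Osmolar gap = measured − calculated = 358 − 298.1 = 59.9 mOsm/kg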